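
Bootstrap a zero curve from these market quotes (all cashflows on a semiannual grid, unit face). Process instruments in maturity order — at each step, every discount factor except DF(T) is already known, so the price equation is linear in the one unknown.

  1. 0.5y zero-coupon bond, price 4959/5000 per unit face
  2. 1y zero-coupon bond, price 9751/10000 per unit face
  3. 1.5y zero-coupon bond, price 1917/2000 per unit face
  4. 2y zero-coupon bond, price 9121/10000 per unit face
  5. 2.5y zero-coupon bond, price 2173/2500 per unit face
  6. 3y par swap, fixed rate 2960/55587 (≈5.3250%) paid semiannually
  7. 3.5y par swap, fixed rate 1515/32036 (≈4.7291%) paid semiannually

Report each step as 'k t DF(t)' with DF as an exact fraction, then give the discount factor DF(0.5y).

step 1 [0.5y] zero: DF = P = 4959/5000 ≈ 0.991800
step 2 [1y] zero: DF = P = 9751/10000 ≈ 0.975100
step 3 [1.5y] zero: DF = P = 1917/2000 ≈ 0.958500
step 4 [2y] zero: DF = P = 9121/10000 ≈ 0.912100
step 5 [2.5y] zero: DF = P = 2173/2500 ≈ 0.869200
step 6 [3y] swap r/2=1480/55587: DF=(1 − 1480/55587·(0.991800+0.975100+0.958500+0.912100+0.869200))/(1+1480/55587) = 213/250 ≈ 0.852000
step 7 [3.5y] swap r/2=1515/64072: DF=(1 − 1515/64072·(0.991800+0.975100+0.958500+0.912100+0.869200+0.852000))/(1+1515/64072) = 1697/2000 ≈ 0.848500

1 1/2 4959/5000
2 1 9751/10000
3 3/2 1917/2000
4 2 9121/10000
5 5/2 2173/2500
6 3 213/250
7 7/2 1697/2000
DF(0.5y) = 4959/5000 ≈ 0.991800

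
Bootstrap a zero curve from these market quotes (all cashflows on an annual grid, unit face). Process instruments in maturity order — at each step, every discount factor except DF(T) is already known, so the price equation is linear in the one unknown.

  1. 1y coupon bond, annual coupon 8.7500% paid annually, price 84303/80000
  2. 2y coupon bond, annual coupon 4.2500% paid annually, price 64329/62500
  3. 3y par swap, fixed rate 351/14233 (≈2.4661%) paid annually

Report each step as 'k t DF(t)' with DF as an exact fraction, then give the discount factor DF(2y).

1 1 969/1000
2 2 4739/5000
3 3 4649/5000
DF(2y) = 4739/5000 ≈ 0.947800

step 1 [1y] bond c/1=7/80: DF=(84303/80000 − 7/80·(0))/(1+7/80) = 969/1000 ≈ 0.969000
step 2 [2y] bond c/1=17/400: DF=(64329/62500 − 17/400·(0.969000))/(1+17/400) = 4739/5000 ≈ 0.947800
step 3 [3y] swap r/1=351/14233: DF=(1 − 351/14233·(0.969000+0.947800))/(1+351/14233) = 4649/5000 ≈ 0.929800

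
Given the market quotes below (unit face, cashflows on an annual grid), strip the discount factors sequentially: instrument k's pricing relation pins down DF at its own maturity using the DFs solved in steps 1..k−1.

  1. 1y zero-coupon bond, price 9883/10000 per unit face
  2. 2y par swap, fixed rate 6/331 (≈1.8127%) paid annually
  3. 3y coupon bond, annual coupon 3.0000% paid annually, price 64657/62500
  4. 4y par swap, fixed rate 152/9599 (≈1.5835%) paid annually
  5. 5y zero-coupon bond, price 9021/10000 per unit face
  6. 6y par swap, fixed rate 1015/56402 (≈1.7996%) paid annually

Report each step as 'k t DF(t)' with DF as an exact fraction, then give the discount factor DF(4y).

step 1 [1y] zero: DF = P = 9883/10000 ≈ 0.988300
step 2 [2y] swap r/1=6/331: DF=(1 − 6/331·(0.988300))/(1+6/331) = 4823/5000 ≈ 0.964600
step 3 [3y] bond c/1=3/100: DF=(64657/62500 − 3/100·(0.988300+0.964600))/(1+3/100) = 379/400 ≈ 0.947500
step 4 [4y] swap r/1=152/9599: DF=(1 − 152/9599·(0.988300+0.964600+0.947500))/(1+152/9599) = 587/625 ≈ 0.939200
step 5 [5y] zero: DF = P = 9021/10000 ≈ 0.902100
step 6 [6y] swap r/1=1015/56402: DF=(1 − 1015/56402·(0.988300+0.964600+0.947500+0.939200+0.902100))/(1+1015/56402) = 1797/2000 ≈ 0.898500

1 1 9883/10000
2 2 4823/5000
3 3 379/400
4 4 587/625
5 5 9021/10000
6 6 1797/2000
DF(4y) = 587/625 ≈ 0.939200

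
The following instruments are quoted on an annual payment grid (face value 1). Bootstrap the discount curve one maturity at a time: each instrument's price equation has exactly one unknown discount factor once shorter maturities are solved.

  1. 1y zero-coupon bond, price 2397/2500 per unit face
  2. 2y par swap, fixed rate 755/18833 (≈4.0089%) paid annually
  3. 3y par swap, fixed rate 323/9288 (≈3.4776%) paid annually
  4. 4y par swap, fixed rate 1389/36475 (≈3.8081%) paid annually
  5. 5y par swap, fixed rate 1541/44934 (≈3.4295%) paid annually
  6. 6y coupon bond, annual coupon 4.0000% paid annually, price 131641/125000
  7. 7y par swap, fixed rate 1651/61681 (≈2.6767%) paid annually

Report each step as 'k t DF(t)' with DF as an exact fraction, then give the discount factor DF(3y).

1 1 2397/2500
2 2 1849/2000
3 3 9031/10000
4 4 8611/10000
5 5 8459/10000
6 6 4199/5000
7 7 8349/10000
DF(3y) = 9031/10000 ≈ 0.903100

step 1 [1y] zero: DF = P = 2397/2500 ≈ 0.958800
step 2 [2y] swap r/1=755/18833: DF=(1 − 755/18833·(0.958800))/(1+755/18833) = 1849/2000 ≈ 0.924500
step 3 [3y] swap r/1=323/9288: DF=(1 − 323/9288·(0.958800+0.924500))/(1+323/9288) = 9031/10000 ≈ 0.903100
step 4 [4y] swap r/1=1389/36475: DF=(1 − 1389/36475·(0.958800+0.924500+0.903100))/(1+1389/36475) = 8611/10000 ≈ 0.861100
step 5 [5y] swap r/1=1541/44934: DF=(1 − 1541/44934·(0.958800+0.924500+0.903100+0.861100))/(1+1541/44934) = 8459/10000 ≈ 0.845900
step 6 [6y] bond c/1=1/25: DF=(131641/125000 − 1/25·(0.958800+0.924500+0.903100+0.861100+0.845900))/(1+1/25) = 4199/5000 ≈ 0.839800
step 7 [7y] swap r/1=1651/61681: DF=(1 − 1651/61681·(0.958800+0.924500+0.903100+0.861100+0.845900+0.839800))/(1+1651/61681) = 8349/10000 ≈ 0.834900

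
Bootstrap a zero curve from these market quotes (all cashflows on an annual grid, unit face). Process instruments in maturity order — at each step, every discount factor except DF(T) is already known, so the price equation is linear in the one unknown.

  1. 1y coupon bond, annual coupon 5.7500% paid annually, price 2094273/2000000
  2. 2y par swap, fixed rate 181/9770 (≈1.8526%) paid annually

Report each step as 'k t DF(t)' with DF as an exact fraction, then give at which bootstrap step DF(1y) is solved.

step 1 [1y] bond c/1=23/400: DF=(2094273/2000000 − 23/400·(0))/(1+23/400) = 4951/5000 ≈ 0.990200
step 2 [2y] swap r/1=181/9770: DF=(1 − 181/9770·(0.990200))/(1+181/9770) = 4819/5000 ≈ 0.963800

1 1 4951/5000
2 2 4819/5000
DF(1y) is solved at step 1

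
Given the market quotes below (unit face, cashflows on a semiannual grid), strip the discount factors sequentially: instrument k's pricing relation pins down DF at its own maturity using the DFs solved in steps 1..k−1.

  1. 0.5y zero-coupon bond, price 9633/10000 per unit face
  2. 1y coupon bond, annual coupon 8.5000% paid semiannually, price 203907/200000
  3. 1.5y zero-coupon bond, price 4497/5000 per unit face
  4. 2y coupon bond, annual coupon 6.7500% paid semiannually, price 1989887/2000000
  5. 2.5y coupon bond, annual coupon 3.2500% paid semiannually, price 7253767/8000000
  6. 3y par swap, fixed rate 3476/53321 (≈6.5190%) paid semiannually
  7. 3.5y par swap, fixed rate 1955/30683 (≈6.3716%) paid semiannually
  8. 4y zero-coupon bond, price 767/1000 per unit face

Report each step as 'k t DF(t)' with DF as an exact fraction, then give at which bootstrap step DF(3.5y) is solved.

step 1 [0.5y] zero: DF = P = 9633/10000 ≈ 0.963300
step 2 [1y] bond c/2=17/400: DF=(203907/200000 − 17/400·(0.963300))/(1+17/400) = 9387/10000 ≈ 0.938700
step 3 [1.5y] zero: DF = P = 4497/5000 ≈ 0.899400
step 4 [2y] bond c/2=27/800: DF=(1989887/2000000 − 27/800·(0.963300+0.938700+0.899400))/(1+27/800) = 871/1000 ≈ 0.871000
step 5 [2.5y] bond c/2=13/800: DF=(7253767/8000000 − 13/800·(0.963300+0.938700+0.899400+0.871000))/(1+13/800) = 1667/2000 ≈ 0.833500
step 6 [3y] swap r/2=1738/53321: DF=(1 − 1738/53321·(0.963300+0.938700+0.899400+0.871000+0.833500))/(1+1738/53321) = 4131/5000 ≈ 0.826200
step 7 [3.5y] swap r/2=1955/61366: DF=(1 − 1955/61366·(0.963300+0.938700+0.899400+0.871000+0.833500+0.826200))/(1+1955/61366) = 1609/2000 ≈ 0.804500
step 8 [4y] zero: DF = P = 767/1000 ≈ 0.767000

1 1/2 9633/10000
2 1 9387/10000
3 3/2 4497/5000
4 2 871/1000
5 5/2 1667/2000
6 3 4131/5000
7 7/2 1609/2000
8 4 767/1000
DF(3.5y) is solved at step 7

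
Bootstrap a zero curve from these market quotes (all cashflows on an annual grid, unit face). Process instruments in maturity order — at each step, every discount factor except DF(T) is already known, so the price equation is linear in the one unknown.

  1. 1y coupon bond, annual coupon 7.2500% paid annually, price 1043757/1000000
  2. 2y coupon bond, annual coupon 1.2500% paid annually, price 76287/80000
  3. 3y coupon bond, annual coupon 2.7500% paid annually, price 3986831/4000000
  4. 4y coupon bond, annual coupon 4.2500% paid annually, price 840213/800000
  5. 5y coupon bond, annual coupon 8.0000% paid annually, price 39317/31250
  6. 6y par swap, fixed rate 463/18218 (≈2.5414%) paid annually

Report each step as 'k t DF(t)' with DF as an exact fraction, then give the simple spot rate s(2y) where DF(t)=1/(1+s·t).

1 1 2433/2500
2 2 4649/5000
3 3 9191/10000
4 4 2231/2500
5 5 4449/5000
6 6 8611/10000
s(2y) = (1/(4649/5000) − 1)/(2) = 351/9298 ≈ 3.7750%

step 1 [1y] bond c/1=29/400: DF=(1043757/1000000 − 29/400·(0))/(1+29/400) = 2433/2500 ≈ 0.973200
step 2 [2y] bond c/1=1/80: DF=(76287/80000 − 1/80·(0.973200))/(1+1/80) = 4649/5000 ≈ 0.929800
step 3 [3y] bond c/1=11/400: DF=(3986831/4000000 − 11/400·(0.973200+0.929800))/(1+11/400) = 9191/10000 ≈ 0.919100
step 4 [4y] bond c/1=17/400: DF=(840213/800000 − 17/400·(0.973200+0.929800+0.919100))/(1+17/400) = 2231/2500 ≈ 0.892400
step 5 [5y] bond c/1=2/25: DF=(39317/31250 − 2/25·(0.973200+0.929800+0.919100+0.892400))/(1+2/25) = 4449/5000 ≈ 0.889800
step 6 [6y] swap r/1=463/18218: DF=(1 − 463/18218·(0.973200+0.929800+0.919100+0.892400+0.889800))/(1+463/18218) = 8611/10000 ≈ 0.861100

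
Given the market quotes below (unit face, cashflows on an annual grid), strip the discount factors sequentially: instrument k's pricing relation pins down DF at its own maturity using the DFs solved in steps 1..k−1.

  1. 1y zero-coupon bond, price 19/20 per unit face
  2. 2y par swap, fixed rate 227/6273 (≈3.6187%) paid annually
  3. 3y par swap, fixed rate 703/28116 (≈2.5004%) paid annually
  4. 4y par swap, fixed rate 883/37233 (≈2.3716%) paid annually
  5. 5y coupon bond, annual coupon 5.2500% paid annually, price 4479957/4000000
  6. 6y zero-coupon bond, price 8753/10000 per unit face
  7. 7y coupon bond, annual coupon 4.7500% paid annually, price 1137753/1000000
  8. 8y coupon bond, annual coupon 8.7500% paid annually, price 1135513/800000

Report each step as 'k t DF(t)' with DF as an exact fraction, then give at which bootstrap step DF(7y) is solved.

1 1 19/20
2 2 9319/10000
3 3 9297/10000
4 4 9117/10000
5 5 549/625
6 6 8753/10000
7 7 4189/5000
8 8 7971/10000
DF(7y) is solved at step 7

step 1 [1y] zero: DF = P = 19/20 ≈ 0.950000
step 2 [2y] swap r/1=227/6273: DF=(1 − 227/6273·(0.950000))/(1+227/6273) = 9319/10000 ≈ 0.931900
step 3 [3y] swap r/1=703/28116: DF=(1 − 703/28116·(0.950000+0.931900))/(1+703/28116) = 9297/10000 ≈ 0.929700
step 4 [4y] swap r/1=883/37233: DF=(1 − 883/37233·(0.950000+0.931900+0.929700))/(1+883/37233) = 9117/10000 ≈ 0.911700
step 5 [5y] bond c/1=21/400: DF=(4479957/4000000 − 21/400·(0.950000+0.931900+0.929700+0.911700))/(1+21/400) = 549/625 ≈ 0.878400
step 6 [6y] zero: DF = P = 8753/10000 ≈ 0.875300
step 7 [7y] bond c/1=19/400: DF=(1137753/1000000 − 19/400·(0.950000+0.931900+0.929700+0.911700+0.878400+0.875300))/(1+19/400) = 4189/5000 ≈ 0.837800
step 8 [8y] bond c/1=7/80: DF=(1135513/800000 − 7/80·(0.950000+0.931900+0.929700+0.911700+0.878400+0.875300+0.837800))/(1+7/80) = 7971/10000 ≈ 0.797100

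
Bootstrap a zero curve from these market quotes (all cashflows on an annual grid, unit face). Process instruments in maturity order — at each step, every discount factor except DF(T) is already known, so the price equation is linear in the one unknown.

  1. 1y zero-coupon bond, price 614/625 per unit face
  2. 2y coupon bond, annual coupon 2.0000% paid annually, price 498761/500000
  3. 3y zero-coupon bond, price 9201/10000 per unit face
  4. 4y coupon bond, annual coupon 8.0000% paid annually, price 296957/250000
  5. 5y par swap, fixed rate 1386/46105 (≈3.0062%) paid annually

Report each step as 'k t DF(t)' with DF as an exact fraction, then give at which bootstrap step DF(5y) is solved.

1 1 614/625
2 2 9587/10000
3 3 9201/10000
4 4 8879/10000
5 5 4307/5000
DF(5y) is solved at step 5

step 1 [1y] zero: DF = P = 614/625 ≈ 0.982400
step 2 [2y] bond c/1=1/50: DF=(498761/500000 − 1/50·(0.982400))/(1+1/50) = 9587/10000 ≈ 0.958700
step 3 [3y] zero: DF = P = 9201/10000 ≈ 0.920100
step 4 [4y] bond c/1=2/25: DF=(296957/250000 − 2/25·(0.982400+0.958700+0.920100))/(1+2/25) = 8879/10000 ≈ 0.887900
step 5 [5y] swap r/1=1386/46105: DF=(1 − 1386/46105·(0.982400+0.958700+0.920100+0.887900))/(1+1386/46105) = 4307/5000 ≈ 0.861400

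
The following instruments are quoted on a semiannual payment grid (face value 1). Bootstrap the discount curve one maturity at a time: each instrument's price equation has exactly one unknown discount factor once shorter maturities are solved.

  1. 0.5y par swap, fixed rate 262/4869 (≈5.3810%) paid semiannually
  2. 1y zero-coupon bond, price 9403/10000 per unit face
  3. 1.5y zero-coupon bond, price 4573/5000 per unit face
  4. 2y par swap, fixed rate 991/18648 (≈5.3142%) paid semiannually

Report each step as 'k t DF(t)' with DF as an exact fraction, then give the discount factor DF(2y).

1 1/2 4869/5000
2 1 9403/10000
3 3/2 4573/5000
4 2 9009/10000
DF(2y) = 9009/10000 ≈ 0.900900

step 1 [0.5y] swap r/2=131/4869: DF=(1 − 131/4869·(0))/(1+131/4869) = 4869/5000 ≈ 0.973800
step 2 [1y] zero: DF = P = 9403/10000 ≈ 0.940300
step 3 [1.5y] zero: DF = P = 4573/5000 ≈ 0.914600
step 4 [2y] swap r/2=991/37296: DF=(1 − 991/37296·(0.973800+0.940300+0.914600))/(1+991/37296) = 9009/10000 ≈ 0.900900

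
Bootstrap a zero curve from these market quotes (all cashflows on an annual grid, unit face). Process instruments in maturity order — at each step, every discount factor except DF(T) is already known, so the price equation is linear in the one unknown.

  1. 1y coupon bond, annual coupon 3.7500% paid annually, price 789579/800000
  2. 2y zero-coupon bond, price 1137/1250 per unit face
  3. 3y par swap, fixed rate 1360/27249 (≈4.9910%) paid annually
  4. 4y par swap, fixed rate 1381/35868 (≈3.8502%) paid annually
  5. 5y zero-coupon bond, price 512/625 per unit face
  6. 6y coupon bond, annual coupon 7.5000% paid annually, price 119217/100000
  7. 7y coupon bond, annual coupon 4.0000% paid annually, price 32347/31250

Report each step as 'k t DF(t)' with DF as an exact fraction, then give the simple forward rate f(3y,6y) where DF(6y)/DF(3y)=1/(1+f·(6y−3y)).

step 1 [1y] bond c/1=3/80: DF=(789579/800000 − 3/80·(0))/(1+3/80) = 9513/10000 ≈ 0.951300
step 2 [2y] zero: DF = P = 1137/1250 ≈ 0.909600
step 3 [3y] swap r/1=1360/27249: DF=(1 − 1360/27249·(0.951300+0.909600))/(1+1360/27249) = 108/125 ≈ 0.864000
step 4 [4y] swap r/1=1381/35868: DF=(1 − 1381/35868·(0.951300+0.909600+0.864000))/(1+1381/35868) = 8619/10000 ≈ 0.861900
step 5 [5y] zero: DF = P = 512/625 ≈ 0.819200
step 6 [6y] bond c/1=3/40: DF=(119217/100000 − 3/40·(0.951300+0.909600+0.864000+0.861900+0.819200))/(1+3/40) = 501/625 ≈ 0.801600
step 7 [7y] bond c/1=1/25: DF=(32347/31250 − 1/25·(0.951300+0.909600+0.864000+0.861900+0.819200+0.801600))/(1+1/25) = 159/200 ≈ 0.795000

1 1 9513/10000
2 2 1137/1250
3 3 108/125
4 4 8619/10000
5 5 512/625
6 6 501/625
7 7 159/200
f(3y,6y) = ((108/125)/(501/625) − 1)/(3) = 13/501 ≈ 2.5948%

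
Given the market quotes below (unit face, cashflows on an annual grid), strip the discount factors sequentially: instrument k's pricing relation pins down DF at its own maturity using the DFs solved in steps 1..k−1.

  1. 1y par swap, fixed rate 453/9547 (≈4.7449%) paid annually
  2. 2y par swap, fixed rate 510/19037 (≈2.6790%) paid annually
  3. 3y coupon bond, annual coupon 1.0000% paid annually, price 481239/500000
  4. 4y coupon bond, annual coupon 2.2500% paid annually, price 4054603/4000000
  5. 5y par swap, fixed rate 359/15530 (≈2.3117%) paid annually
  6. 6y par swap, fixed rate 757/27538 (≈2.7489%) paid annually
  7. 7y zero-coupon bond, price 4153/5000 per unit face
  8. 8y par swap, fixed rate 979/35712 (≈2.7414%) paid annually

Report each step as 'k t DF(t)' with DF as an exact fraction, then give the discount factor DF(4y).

1 1 9547/10000
2 2 949/1000
3 3 9341/10000
4 4 9289/10000
5 5 8923/10000
6 6 4243/5000
7 7 4153/5000
8 8 4021/5000
DF(4y) = 9289/10000 ≈ 0.928900

step 1 [1y] swap r/1=453/9547: DF=(1 − 453/9547·(0))/(1+453/9547) = 9547/10000 ≈ 0.954700
step 2 [2y] swap r/1=510/19037: DF=(1 − 510/19037·(0.954700))/(1+510/19037) = 949/1000 ≈ 0.949000
step 3 [3y] bond c/1=1/100: DF=(481239/500000 − 1/100·(0.954700+0.949000))/(1+1/100) = 9341/10000 ≈ 0.934100
step 4 [4y] bond c/1=9/400: DF=(4054603/4000000 − 9/400·(0.954700+0.949000+0.934100))/(1+9/400) = 9289/10000 ≈ 0.928900
step 5 [5y] swap r/1=359/15530: DF=(1 − 359/15530·(0.954700+0.949000+0.934100+0.928900))/(1+359/15530) = 8923/10000 ≈ 0.892300
step 6 [6y] swap r/1=757/27538: DF=(1 − 757/27538·(0.954700+0.949000+0.934100+0.928900+0.892300))/(1+757/27538) = 4243/5000 ≈ 0.848600
step 7 [7y] zero: DF = P = 4153/5000 ≈ 0.830600
step 8 [8y] swap r/1=979/35712: DF=(1 − 979/35712·(0.954700+0.949000+0.934100+0.928900+0.892300+0.848600+0.830600))/(1+979/35712) = 4021/5000 ≈ 0.804200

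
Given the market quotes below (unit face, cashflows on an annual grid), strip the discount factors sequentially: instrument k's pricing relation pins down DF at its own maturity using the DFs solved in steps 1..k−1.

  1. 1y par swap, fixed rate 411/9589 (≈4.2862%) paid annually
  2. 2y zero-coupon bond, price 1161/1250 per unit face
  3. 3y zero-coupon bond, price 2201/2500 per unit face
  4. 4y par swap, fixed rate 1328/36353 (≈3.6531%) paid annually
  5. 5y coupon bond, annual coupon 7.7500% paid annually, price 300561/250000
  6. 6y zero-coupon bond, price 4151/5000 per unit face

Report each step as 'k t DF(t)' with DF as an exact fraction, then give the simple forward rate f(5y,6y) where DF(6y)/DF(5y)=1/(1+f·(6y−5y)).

step 1 [1y] swap r/1=411/9589: DF=(1 − 411/9589·(0))/(1+411/9589) = 9589/10000 ≈ 0.958900
step 2 [2y] zero: DF = P = 1161/1250 ≈ 0.928800
step 3 [3y] zero: DF = P = 2201/2500 ≈ 0.880400
step 4 [4y] swap r/1=1328/36353: DF=(1 − 1328/36353·(0.958900+0.928800+0.880400))/(1+1328/36353) = 542/625 ≈ 0.867200
step 5 [5y] bond c/1=31/400: DF=(300561/250000 − 31/400·(0.958900+0.928800+0.880400+0.867200))/(1+31/400) = 8543/10000 ≈ 0.854300
step 6 [6y] zero: DF = P = 4151/5000 ≈ 0.830200

1 1 9589/10000
2 2 1161/1250
3 3 2201/2500
4 4 542/625
5 5 8543/10000
6 6 4151/5000
f(5y,6y) = ((8543/10000)/(4151/5000) − 1)/(1) = 241/8302 ≈ 2.9029%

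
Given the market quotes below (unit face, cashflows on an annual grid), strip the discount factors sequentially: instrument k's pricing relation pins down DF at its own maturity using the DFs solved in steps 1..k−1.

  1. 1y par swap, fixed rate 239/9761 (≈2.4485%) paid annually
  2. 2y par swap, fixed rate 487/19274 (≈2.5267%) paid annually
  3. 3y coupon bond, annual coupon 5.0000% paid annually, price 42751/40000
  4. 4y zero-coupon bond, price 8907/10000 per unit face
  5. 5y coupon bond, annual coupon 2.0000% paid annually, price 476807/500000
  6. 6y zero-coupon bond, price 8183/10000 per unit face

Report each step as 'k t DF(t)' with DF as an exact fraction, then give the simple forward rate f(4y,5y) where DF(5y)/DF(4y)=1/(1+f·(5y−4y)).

1 1 9761/10000
2 2 9513/10000
3 3 9261/10000
4 4 8907/10000
5 5 1723/2000
6 6 8183/10000
f(4y,5y) = ((8907/10000)/(1723/2000) − 1)/(1) = 292/8615 ≈ 3.3894%

step 1 [1y] swap r/1=239/9761: DF=(1 − 239/9761·(0))/(1+239/9761) = 9761/10000 ≈ 0.976100
step 2 [2y] swap r/1=487/19274: DF=(1 − 487/19274·(0.976100))/(1+487/19274) = 9513/10000 ≈ 0.951300
step 3 [3y] bond c/1=1/20: DF=(42751/40000 − 1/20·(0.976100+0.951300))/(1+1/20) = 9261/10000 ≈ 0.926100
step 4 [4y] zero: DF = P = 8907/10000 ≈ 0.890700
step 5 [5y] bond c/1=1/50: DF=(476807/500000 − 1/50·(0.976100+0.951300+0.926100+0.890700))/(1+1/50) = 1723/2000 ≈ 0.861500
step 6 [6y] zero: DF = P = 8183/10000 ≈ 0.818300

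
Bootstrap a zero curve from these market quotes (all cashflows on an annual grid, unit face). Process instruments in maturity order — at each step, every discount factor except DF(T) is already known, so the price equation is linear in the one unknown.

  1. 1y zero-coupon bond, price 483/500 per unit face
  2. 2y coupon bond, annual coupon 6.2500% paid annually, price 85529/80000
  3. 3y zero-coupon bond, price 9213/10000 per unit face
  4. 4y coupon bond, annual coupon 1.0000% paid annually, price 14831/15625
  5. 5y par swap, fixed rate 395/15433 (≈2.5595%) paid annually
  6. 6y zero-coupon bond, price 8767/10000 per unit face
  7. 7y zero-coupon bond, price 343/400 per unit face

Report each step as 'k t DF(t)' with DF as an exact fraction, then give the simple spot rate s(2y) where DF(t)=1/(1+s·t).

1 1 483/500
2 2 4747/5000
3 3 9213/10000
4 4 9117/10000
5 5 1763/2000
6 6 8767/10000
7 7 343/400
s(2y) = (1/(4747/5000) − 1)/(2) = 253/9494 ≈ 2.6648%

step 1 [1y] zero: DF = P = 483/500 ≈ 0.966000
step 2 [2y] bond c/1=1/16: DF=(85529/80000 − 1/16·(0.966000))/(1+1/16) = 4747/5000 ≈ 0.949400
step 3 [3y] zero: DF = P = 9213/10000 ≈ 0.921300
step 4 [4y] bond c/1=1/100: DF=(14831/15625 − 1/100·(0.966000+0.949400+0.921300))/(1+1/100) = 9117/10000 ≈ 0.911700
step 5 [5y] swap r/1=395/15433: DF=(1 − 395/15433·(0.966000+0.949400+0.921300+0.911700))/(1+395/15433) = 1763/2000 ≈ 0.881500
step 6 [6y] zero: DF = P = 8767/10000 ≈ 0.876700
step 7 [7y] zero: DF = P = 343/400 ≈ 0.857500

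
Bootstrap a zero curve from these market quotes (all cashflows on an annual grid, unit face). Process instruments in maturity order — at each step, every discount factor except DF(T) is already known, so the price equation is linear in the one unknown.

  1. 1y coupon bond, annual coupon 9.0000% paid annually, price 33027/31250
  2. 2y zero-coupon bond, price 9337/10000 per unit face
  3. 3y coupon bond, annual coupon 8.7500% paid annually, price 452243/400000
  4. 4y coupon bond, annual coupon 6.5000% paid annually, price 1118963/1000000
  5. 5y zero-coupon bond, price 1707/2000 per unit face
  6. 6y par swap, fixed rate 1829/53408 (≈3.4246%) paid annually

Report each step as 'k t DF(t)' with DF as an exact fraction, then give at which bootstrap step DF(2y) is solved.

step 1 [1y] bond c/1=9/100: DF=(33027/31250 − 9/100·(0))/(1+9/100) = 606/625 ≈ 0.969600
step 2 [2y] zero: DF = P = 9337/10000 ≈ 0.933700
step 3 [3y] bond c/1=7/80: DF=(452243/400000 − 7/80·(0.969600+0.933700))/(1+7/80) = 1773/2000 ≈ 0.886500
step 4 [4y] bond c/1=13/200: DF=(1118963/1000000 − 13/200·(0.969600+0.933700+0.886500))/(1+13/200) = 2201/2500 ≈ 0.880400
step 5 [5y] zero: DF = P = 1707/2000 ≈ 0.853500
step 6 [6y] swap r/1=1829/53408: DF=(1 − 1829/53408·(0.969600+0.933700+0.886500+0.880400+0.853500))/(1+1829/53408) = 8171/10000 ≈ 0.817100

1 1 606/625
2 2 9337/10000
3 3 1773/2000
4 4 2201/2500
5 5 1707/2000
6 6 8171/10000
DF(2y) is solved at step 2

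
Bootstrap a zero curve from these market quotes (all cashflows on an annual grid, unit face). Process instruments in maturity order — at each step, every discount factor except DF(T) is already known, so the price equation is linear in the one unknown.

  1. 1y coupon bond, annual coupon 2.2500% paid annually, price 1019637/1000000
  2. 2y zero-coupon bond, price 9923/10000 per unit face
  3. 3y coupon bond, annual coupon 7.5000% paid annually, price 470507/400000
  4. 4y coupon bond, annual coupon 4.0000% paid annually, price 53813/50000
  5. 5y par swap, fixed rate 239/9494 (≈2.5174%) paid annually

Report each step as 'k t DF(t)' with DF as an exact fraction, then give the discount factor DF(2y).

1 1 2493/2500
2 2 9923/10000
3 3 4777/5000
4 4 576/625
5 5 1761/2000
DF(2y) = 9923/10000 ≈ 0.992300

step 1 [1y] bond c/1=9/400: DF=(1019637/1000000 − 9/400·(0))/(1+9/400) = 2493/2500 ≈ 0.997200
step 2 [2y] zero: DF = P = 9923/10000 ≈ 0.992300
step 3 [3y] bond c/1=3/40: DF=(470507/400000 − 3/40·(0.997200+0.992300))/(1+3/40) = 4777/5000 ≈ 0.955400
step 4 [4y] bond c/1=1/25: DF=(53813/50000 − 1/25·(0.997200+0.992300+0.955400))/(1+1/25) = 576/625 ≈ 0.921600
step 5 [5y] swap r/1=239/9494: DF=(1 − 239/9494·(0.997200+0.992300+0.955400+0.921600))/(1+239/9494) = 1761/2000 ≈ 0.880500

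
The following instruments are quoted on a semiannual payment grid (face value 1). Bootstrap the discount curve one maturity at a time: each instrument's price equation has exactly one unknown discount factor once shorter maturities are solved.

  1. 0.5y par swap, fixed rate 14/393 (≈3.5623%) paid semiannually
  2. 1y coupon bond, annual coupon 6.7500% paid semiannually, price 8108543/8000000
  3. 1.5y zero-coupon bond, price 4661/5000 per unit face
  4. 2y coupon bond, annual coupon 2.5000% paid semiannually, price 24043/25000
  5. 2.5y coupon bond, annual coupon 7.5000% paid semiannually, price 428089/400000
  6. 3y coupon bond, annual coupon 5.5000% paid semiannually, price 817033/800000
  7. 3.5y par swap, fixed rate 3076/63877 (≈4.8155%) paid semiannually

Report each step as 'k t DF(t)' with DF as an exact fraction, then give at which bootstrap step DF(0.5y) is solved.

1 1/2 393/400
2 1 2371/2500
3 3/2 4661/5000
4 2 1829/2000
5 5/2 179/200
6 3 8689/10000
7 7/2 4231/5000
DF(0.5y) is solved at step 1

step 1 [0.5y] swap r/2=7/393: DF=(1 − 7/393·(0))/(1+7/393) = 393/400 ≈ 0.982500
step 2 [1y] bond c/2=27/800: DF=(8108543/8000000 − 27/800·(0.982500))/(1+27/800) = 2371/2500 ≈ 0.948400
step 3 [1.5y] zero: DF = P = 4661/5000 ≈ 0.932200
step 4 [2y] bond c/2=1/80: DF=(24043/25000 − 1/80·(0.982500+0.948400+0.932200))/(1+1/80) = 1829/2000 ≈ 0.914500
step 5 [2.5y] bond c/2=3/80: DF=(428089/400000 − 3/80·(0.982500+0.948400+0.932200+0.914500))/(1+3/80) = 179/200 ≈ 0.895000
step 6 [3y] bond c/2=11/400: DF=(817033/800000 − 11/400·(0.982500+0.948400+0.932200+0.914500+0.895000))/(1+11/400) = 8689/10000 ≈ 0.868900
step 7 [3.5y] swap r/2=1538/63877: DF=(1 − 1538/63877·(0.982500+0.948400+0.932200+0.914500+0.895000+0.868900))/(1+1538/63877) = 4231/5000 ≈ 0.846200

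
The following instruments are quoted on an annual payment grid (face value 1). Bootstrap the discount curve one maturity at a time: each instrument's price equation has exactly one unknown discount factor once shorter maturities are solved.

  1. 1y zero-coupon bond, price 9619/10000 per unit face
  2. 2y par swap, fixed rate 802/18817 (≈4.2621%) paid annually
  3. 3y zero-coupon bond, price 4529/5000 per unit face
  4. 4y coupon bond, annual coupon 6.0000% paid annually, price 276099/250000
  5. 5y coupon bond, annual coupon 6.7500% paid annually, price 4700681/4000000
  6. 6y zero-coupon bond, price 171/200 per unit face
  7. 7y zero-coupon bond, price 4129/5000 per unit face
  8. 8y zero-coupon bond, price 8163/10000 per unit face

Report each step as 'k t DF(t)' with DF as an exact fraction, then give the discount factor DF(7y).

1 1 9619/10000
2 2 4599/5000
3 3 4529/5000
4 4 8841/10000
5 5 8687/10000
6 6 171/200
7 7 4129/5000
8 8 8163/10000
DF(7y) = 4129/5000 ≈ 0.825800

step 1 [1y] zero: DF = P = 9619/10000 ≈ 0.961900
step 2 [2y] swap r/1=802/18817: DF=(1 − 802/18817·(0.961900))/(1+802/18817) = 4599/5000 ≈ 0.919800
step 3 [3y] zero: DF = P = 4529/5000 ≈ 0.905800
step 4 [4y] bond c/1=3/50: DF=(276099/250000 − 3/50·(0.961900+0.919800+0.905800))/(1+3/50) = 8841/10000 ≈ 0.884100
step 5 [5y] bond c/1=27/400: DF=(4700681/4000000 − 27/400·(0.961900+0.919800+0.905800+0.884100))/(1+27/400) = 8687/10000 ≈ 0.868700
step 6 [6y] zero: DF = P = 171/200 ≈ 0.855000
step 7 [7y] zero: DF = P = 4129/5000 ≈ 0.825800
step 8 [8y] zero: DF = P = 8163/10000 ≈ 0.816300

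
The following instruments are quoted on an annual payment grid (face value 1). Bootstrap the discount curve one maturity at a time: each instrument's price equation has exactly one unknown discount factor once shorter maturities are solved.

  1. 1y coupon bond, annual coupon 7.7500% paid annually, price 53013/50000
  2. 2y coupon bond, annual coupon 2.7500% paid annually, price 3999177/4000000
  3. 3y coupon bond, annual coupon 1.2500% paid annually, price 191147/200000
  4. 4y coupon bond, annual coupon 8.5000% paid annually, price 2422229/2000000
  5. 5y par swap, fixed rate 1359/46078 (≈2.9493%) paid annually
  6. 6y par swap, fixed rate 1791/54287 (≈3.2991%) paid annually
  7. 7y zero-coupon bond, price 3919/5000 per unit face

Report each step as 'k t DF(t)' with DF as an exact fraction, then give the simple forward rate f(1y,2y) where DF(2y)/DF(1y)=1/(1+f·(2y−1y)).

step 1 [1y] bond c/1=31/400: DF=(53013/50000 − 31/400·(0))/(1+31/400) = 123/125 ≈ 0.984000
step 2 [2y] bond c/1=11/400: DF=(3999177/4000000 − 11/400·(0.984000))/(1+11/400) = 9467/10000 ≈ 0.946700
step 3 [3y] bond c/1=1/80: DF=(191147/200000 − 1/80·(0.984000+0.946700))/(1+1/80) = 9201/10000 ≈ 0.920100
step 4 [4y] bond c/1=17/200: DF=(2422229/2000000 − 17/200·(0.984000+0.946700+0.920100))/(1+17/200) = 8929/10000 ≈ 0.892900
step 5 [5y] swap r/1=1359/46078: DF=(1 − 1359/46078·(0.984000+0.946700+0.920100+0.892900))/(1+1359/46078) = 8641/10000 ≈ 0.864100
step 6 [6y] swap r/1=1791/54287: DF=(1 − 1791/54287·(0.984000+0.946700+0.920100+0.892900+0.864100))/(1+1791/54287) = 8209/10000 ≈ 0.820900
step 7 [7y] zero: DF = P = 3919/5000 ≈ 0.783800

1 1 123/125
2 2 9467/10000
3 3 9201/10000
4 4 8929/10000
5 5 8641/10000
6 6 8209/10000
7 7 3919/5000
f(1y,2y) = ((123/125)/(9467/10000) − 1)/(1) = 373/9467 ≈ 3.9400%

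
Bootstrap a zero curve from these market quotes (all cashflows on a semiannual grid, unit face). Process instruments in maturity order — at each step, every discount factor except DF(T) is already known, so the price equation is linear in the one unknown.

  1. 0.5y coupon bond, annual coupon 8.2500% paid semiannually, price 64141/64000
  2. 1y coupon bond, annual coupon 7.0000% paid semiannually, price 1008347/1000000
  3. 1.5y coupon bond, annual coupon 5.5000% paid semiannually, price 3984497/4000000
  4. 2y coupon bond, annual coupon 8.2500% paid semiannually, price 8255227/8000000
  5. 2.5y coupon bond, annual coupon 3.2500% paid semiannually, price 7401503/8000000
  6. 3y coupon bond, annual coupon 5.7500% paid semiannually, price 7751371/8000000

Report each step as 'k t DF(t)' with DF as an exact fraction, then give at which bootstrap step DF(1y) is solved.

1 1/2 77/80
2 1 9417/10000
3 3/2 1837/2000
4 2 1099/1250
5 5/2 532/625
6 3 4073/5000
DF(1y) is solved at step 2

step 1 [0.5y] bond c/2=33/800: DF=(64141/64000 − 33/800·(0))/(1+33/800) = 77/80 ≈ 0.962500
step 2 [1y] bond c/2=7/200: DF=(1008347/1000000 − 7/200·(0.962500))/(1+7/200) = 9417/10000 ≈ 0.941700
step 3 [1.5y] bond c/2=11/400: DF=(3984497/4000000 − 11/400·(0.962500+0.941700))/(1+11/400) = 1837/2000 ≈ 0.918500
step 4 [2y] bond c/2=33/800: DF=(8255227/8000000 − 33/800·(0.962500+0.941700+0.918500))/(1+33/800) = 1099/1250 ≈ 0.879200
step 5 [2.5y] bond c/2=13/800: DF=(7401503/8000000 − 13/800·(0.962500+0.941700+0.918500+0.879200))/(1+13/800) = 532/625 ≈ 0.851200
step 6 [3y] bond c/2=23/800: DF=(7751371/8000000 − 23/800·(0.962500+0.941700+0.918500+0.879200+0.851200))/(1+23/800) = 4073/5000 ≈ 0.814600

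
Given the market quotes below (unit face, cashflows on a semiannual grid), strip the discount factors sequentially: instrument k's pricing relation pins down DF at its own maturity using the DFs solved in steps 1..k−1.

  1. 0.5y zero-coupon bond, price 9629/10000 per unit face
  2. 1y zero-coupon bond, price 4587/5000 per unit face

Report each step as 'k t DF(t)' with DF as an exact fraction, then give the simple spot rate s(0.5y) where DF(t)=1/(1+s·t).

step 1 [0.5y] zero: DF = P = 9629/10000 ≈ 0.962900
step 2 [1y] zero: DF = P = 4587/5000 ≈ 0.917400

1 1/2 9629/10000
2 1 4587/5000
s(0.5y) = (1/(9629/10000) − 1)/(1/2) = 742/9629 ≈ 7.7059%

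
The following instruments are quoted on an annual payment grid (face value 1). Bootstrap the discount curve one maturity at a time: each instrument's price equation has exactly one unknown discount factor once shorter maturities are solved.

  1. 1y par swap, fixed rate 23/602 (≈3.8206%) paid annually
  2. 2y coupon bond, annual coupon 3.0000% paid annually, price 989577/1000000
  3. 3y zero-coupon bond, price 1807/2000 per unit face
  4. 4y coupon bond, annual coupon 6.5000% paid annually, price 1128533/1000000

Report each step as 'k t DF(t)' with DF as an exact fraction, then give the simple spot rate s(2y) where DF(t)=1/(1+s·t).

step 1 [1y] swap r/1=23/602: DF=(1 − 23/602·(0))/(1+23/602) = 602/625 ≈ 0.963200
step 2 [2y] bond c/1=3/100: DF=(989577/1000000 − 3/100·(0.963200))/(1+3/100) = 9327/10000 ≈ 0.932700
step 3 [3y] zero: DF = P = 1807/2000 ≈ 0.903500
step 4 [4y] bond c/1=13/200: DF=(1128533/1000000 − 13/200·(0.963200+0.932700+0.903500))/(1+13/200) = 1111/1250 ≈ 0.888800

1 1 602/625
2 2 9327/10000
3 3 1807/2000
4 4 1111/1250
s(2y) = (1/(9327/10000) − 1)/(2) = 673/18654 ≈ 3.6078%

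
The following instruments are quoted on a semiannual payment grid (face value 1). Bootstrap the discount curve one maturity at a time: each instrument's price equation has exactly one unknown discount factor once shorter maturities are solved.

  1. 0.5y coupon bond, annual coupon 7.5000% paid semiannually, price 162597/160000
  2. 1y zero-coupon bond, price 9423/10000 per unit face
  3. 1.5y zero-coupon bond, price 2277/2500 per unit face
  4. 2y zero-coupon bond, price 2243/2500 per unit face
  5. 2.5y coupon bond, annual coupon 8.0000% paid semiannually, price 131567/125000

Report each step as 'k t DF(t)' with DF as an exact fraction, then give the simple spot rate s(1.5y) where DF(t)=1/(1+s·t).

step 1 [0.5y] bond c/2=3/80: DF=(162597/160000 − 3/80·(0))/(1+3/80) = 1959/2000 ≈ 0.979500
step 2 [1y] zero: DF = P = 9423/10000 ≈ 0.942300
step 3 [1.5y] zero: DF = P = 2277/2500 ≈ 0.910800
step 4 [2y] zero: DF = P = 2243/2500 ≈ 0.897200
step 5 [2.5y] bond c/2=1/25: DF=(131567/125000 − 1/25·(0.979500+0.942300+0.910800+0.897200))/(1+1/25) = 4343/5000 ≈ 0.868600

1 1/2 1959/2000
2 1 9423/10000
3 3/2 2277/2500
4 2 2243/2500
5 5/2 4343/5000
s(1.5y) = (1/(2277/2500) − 1)/(3/2) = 446/6831 ≈ 6.5291%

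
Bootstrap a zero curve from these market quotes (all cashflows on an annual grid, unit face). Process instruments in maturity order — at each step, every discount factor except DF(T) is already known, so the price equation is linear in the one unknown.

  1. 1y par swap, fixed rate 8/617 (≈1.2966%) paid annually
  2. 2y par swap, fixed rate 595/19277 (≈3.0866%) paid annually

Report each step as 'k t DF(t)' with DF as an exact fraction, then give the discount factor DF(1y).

step 1 [1y] swap r/1=8/617: DF=(1 − 8/617·(0))/(1+8/617) = 617/625 ≈ 0.987200
step 2 [2y] swap r/1=595/19277: DF=(1 − 595/19277·(0.987200))/(1+595/19277) = 1881/2000 ≈ 0.940500

1 1 617/625
2 2 1881/2000
DF(1y) = 617/625 ≈ 0.987200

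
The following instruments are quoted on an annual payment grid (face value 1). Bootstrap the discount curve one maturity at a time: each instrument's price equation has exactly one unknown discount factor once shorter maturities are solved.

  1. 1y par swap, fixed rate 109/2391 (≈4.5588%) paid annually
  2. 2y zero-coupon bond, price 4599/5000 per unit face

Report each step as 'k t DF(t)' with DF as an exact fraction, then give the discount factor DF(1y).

1 1 2391/2500
2 2 4599/5000
DF(1y) = 2391/2500 ≈ 0.956400

step 1 [1y] swap r/1=109/2391: DF=(1 − 109/2391·(0))/(1+109/2391) = 2391/2500 ≈ 0.956400
step 2 [2y] zero: DF = P = 4599/5000 ≈ 0.919800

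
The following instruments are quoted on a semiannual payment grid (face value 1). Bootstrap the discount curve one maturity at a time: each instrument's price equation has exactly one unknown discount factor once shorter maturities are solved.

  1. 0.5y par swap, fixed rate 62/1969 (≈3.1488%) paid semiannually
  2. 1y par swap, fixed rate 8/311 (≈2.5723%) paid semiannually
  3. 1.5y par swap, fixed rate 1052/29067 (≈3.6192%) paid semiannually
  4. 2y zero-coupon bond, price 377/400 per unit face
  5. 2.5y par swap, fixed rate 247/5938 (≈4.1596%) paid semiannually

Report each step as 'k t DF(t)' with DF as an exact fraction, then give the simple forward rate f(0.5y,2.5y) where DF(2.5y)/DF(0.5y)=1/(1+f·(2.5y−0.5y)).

step 1 [0.5y] swap r/2=31/1969: DF=(1 − 31/1969·(0))/(1+31/1969) = 1969/2000 ≈ 0.984500
step 2 [1y] swap r/2=4/311: DF=(1 − 4/311·(0.984500))/(1+4/311) = 2437/2500 ≈ 0.974800
step 3 [1.5y] swap r/2=526/29067: DF=(1 − 526/29067·(0.984500+0.974800))/(1+526/29067) = 4737/5000 ≈ 0.947400
step 4 [2y] zero: DF = P = 377/400 ≈ 0.942500
step 5 [2.5y] swap r/2=247/11876: DF=(1 − 247/11876·(0.984500+0.974800+0.947400+0.942500))/(1+247/11876) = 2253/2500 ≈ 0.901200

1 1/2 1969/2000
2 1 2437/2500
3 3/2 4737/5000
4 2 377/400
5 5/2 2253/2500
f(0.5y,2.5y) = ((1969/2000)/(2253/2500) − 1)/(2) = 833/18024 ≈ 4.6216%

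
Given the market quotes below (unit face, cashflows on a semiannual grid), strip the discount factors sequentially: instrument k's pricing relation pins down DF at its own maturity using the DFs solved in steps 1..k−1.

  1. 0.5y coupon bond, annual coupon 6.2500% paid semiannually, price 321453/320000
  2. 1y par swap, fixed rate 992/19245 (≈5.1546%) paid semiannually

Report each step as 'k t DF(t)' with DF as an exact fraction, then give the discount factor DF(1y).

step 1 [0.5y] bond c/2=1/32: DF=(321453/320000 − 1/32·(0))/(1+1/32) = 9741/10000 ≈ 0.974100
step 2 [1y] swap r/2=496/19245: DF=(1 − 496/19245·(0.974100))/(1+496/19245) = 594/625 ≈ 0.950400

1 1/2 9741/10000
2 1 594/625
DF(1y) = 594/625 ≈ 0.950400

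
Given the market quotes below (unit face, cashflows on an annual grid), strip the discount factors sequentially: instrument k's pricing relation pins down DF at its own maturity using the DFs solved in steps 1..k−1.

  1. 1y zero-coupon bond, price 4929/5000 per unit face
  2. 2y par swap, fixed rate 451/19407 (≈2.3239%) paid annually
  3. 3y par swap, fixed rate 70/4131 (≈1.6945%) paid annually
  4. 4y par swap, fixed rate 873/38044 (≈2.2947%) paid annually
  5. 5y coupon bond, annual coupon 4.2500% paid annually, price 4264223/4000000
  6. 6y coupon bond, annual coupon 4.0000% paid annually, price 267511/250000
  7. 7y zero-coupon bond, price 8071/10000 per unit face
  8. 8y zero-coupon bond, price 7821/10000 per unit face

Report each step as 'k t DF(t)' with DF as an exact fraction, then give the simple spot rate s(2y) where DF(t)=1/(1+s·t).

step 1 [1y] zero: DF = P = 4929/5000 ≈ 0.985800
step 2 [2y] swap r/1=451/19407: DF=(1 − 451/19407·(0.985800))/(1+451/19407) = 9549/10000 ≈ 0.954900
step 3 [3y] swap r/1=70/4131: DF=(1 − 70/4131·(0.985800+0.954900))/(1+70/4131) = 951/1000 ≈ 0.951000
step 4 [4y] swap r/1=873/38044: DF=(1 − 873/38044·(0.985800+0.954900+0.951000))/(1+873/38044) = 9127/10000 ≈ 0.912700
step 5 [5y] bond c/1=17/400: DF=(4264223/4000000 − 17/400·(0.985800+0.954900+0.951000+0.912700))/(1+17/400) = 347/400 ≈ 0.867500
step 6 [6y] bond c/1=1/25: DF=(267511/250000 − 1/25·(0.985800+0.954900+0.951000+0.912700+0.867500))/(1+1/25) = 2123/2500 ≈ 0.849200
step 7 [7y] zero: DF = P = 8071/10000 ≈ 0.807100
step 8 [8y] zero: DF = P = 7821/10000 ≈ 0.782100

1 1 4929/5000
2 2 9549/10000
3 3 951/1000
4 4 9127/10000
5 5 347/400
6 6 2123/2500
7 7 8071/10000
8 8 7821/10000
s(2y) = (1/(9549/10000) − 1)/(2) = 451/19098 ≈ 2.3615%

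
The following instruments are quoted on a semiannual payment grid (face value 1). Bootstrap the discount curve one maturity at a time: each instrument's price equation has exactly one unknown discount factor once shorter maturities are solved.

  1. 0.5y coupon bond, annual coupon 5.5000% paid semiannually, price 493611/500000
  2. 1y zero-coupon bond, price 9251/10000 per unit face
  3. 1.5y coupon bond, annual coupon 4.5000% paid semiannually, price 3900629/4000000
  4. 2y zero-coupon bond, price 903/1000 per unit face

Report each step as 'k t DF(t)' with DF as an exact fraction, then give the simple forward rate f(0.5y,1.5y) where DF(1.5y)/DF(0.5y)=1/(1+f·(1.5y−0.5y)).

1 1/2 1201/1250
2 1 9251/10000
3 3/2 4561/5000
4 2 903/1000
f(0.5y,1.5y) = ((1201/1250)/(4561/5000) − 1)/(1) = 243/4561 ≈ 5.3278%

step 1 [0.5y] bond c/2=11/400: DF=(493611/500000 − 11/400·(0))/(1+11/400) = 1201/1250 ≈ 0.960800
step 2 [1y] zero: DF = P = 9251/10000 ≈ 0.925100
step 3 [1.5y] bond c/2=9/400: DF=(3900629/4000000 − 9/400·(0.960800+0.925100))/(1+9/400) = 4561/5000 ≈ 0.912200
step 4 [2y] zero: DF = P = 903/1000 ≈ 0.903000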